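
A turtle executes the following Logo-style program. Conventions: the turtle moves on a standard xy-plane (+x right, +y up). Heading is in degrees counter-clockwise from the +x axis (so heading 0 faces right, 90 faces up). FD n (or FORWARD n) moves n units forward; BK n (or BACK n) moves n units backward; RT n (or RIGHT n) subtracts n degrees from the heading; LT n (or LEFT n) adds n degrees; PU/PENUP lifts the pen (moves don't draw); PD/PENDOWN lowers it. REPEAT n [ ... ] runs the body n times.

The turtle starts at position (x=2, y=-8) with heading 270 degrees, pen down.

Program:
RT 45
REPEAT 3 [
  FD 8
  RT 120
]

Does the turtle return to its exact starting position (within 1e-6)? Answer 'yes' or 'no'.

Answer: yes

Derivation:
Executing turtle program step by step:
Start: pos=(2,-8), heading=270, pen down
RT 45: heading 270 -> 225
REPEAT 3 [
  -- iteration 1/3 --
  FD 8: (2,-8) -> (-3.657,-13.657) [heading=225, draw]
  RT 120: heading 225 -> 105
  -- iteration 2/3 --
  FD 8: (-3.657,-13.657) -> (-5.727,-5.929) [heading=105, draw]
  RT 120: heading 105 -> 345
  -- iteration 3/3 --
  FD 8: (-5.727,-5.929) -> (2,-8) [heading=345, draw]
  RT 120: heading 345 -> 225
]
Final: pos=(2,-8), heading=225, 3 segment(s) drawn

Start position: (2, -8)
Final position: (2, -8)
Distance = 0; < 1e-6 -> CLOSED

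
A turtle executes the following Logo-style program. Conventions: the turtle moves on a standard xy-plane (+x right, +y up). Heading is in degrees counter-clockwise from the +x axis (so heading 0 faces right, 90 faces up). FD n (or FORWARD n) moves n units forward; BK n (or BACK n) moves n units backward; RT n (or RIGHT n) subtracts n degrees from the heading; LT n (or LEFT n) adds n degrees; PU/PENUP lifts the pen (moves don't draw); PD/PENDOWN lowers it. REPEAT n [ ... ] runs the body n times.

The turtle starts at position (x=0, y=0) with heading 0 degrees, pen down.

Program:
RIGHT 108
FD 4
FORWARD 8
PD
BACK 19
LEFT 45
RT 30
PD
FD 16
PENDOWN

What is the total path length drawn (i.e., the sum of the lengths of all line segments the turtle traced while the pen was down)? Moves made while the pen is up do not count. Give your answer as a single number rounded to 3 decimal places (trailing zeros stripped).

Executing turtle program step by step:
Start: pos=(0,0), heading=0, pen down
RT 108: heading 0 -> 252
FD 4: (0,0) -> (-1.236,-3.804) [heading=252, draw]
FD 8: (-1.236,-3.804) -> (-3.708,-11.413) [heading=252, draw]
PD: pen down
BK 19: (-3.708,-11.413) -> (2.163,6.657) [heading=252, draw]
LT 45: heading 252 -> 297
RT 30: heading 297 -> 267
PD: pen down
FD 16: (2.163,6.657) -> (1.326,-9.321) [heading=267, draw]
PD: pen down
Final: pos=(1.326,-9.321), heading=267, 4 segment(s) drawn

Segment lengths:
  seg 1: (0,0) -> (-1.236,-3.804), length = 4
  seg 2: (-1.236,-3.804) -> (-3.708,-11.413), length = 8
  seg 3: (-3.708,-11.413) -> (2.163,6.657), length = 19
  seg 4: (2.163,6.657) -> (1.326,-9.321), length = 16
Total = 47

Answer: 47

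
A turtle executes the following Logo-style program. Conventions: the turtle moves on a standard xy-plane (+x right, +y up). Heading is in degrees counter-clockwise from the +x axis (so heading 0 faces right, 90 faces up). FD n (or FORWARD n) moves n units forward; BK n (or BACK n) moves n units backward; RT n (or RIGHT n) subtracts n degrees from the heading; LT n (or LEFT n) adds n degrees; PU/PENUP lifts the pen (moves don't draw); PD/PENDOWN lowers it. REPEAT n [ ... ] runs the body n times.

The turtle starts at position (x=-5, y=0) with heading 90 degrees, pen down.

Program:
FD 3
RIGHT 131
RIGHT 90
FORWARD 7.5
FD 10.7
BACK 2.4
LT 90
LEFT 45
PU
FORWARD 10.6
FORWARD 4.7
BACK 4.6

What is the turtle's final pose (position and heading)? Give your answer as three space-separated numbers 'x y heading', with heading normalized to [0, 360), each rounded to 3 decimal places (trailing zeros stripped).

Answer: -4.692 -8.178 4

Derivation:
Executing turtle program step by step:
Start: pos=(-5,0), heading=90, pen down
FD 3: (-5,0) -> (-5,3) [heading=90, draw]
RT 131: heading 90 -> 319
RT 90: heading 319 -> 229
FD 7.5: (-5,3) -> (-9.92,-2.66) [heading=229, draw]
FD 10.7: (-9.92,-2.66) -> (-16.94,-10.736) [heading=229, draw]
BK 2.4: (-16.94,-10.736) -> (-15.366,-8.924) [heading=229, draw]
LT 90: heading 229 -> 319
LT 45: heading 319 -> 4
PU: pen up
FD 10.6: (-15.366,-8.924) -> (-4.792,-8.185) [heading=4, move]
FD 4.7: (-4.792,-8.185) -> (-0.103,-7.857) [heading=4, move]
BK 4.6: (-0.103,-7.857) -> (-4.692,-8.178) [heading=4, move]
Final: pos=(-4.692,-8.178), heading=4, 4 segment(s) drawn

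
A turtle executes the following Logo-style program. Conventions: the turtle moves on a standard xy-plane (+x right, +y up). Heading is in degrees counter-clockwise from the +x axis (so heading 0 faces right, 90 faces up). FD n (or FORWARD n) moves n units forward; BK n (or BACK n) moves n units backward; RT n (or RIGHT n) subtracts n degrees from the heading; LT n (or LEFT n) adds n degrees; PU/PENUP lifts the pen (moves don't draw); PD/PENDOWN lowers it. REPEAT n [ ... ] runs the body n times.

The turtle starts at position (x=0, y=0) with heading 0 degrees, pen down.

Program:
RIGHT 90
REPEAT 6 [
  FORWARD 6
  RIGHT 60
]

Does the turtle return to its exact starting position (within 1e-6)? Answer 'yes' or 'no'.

Answer: yes

Derivation:
Executing turtle program step by step:
Start: pos=(0,0), heading=0, pen down
RT 90: heading 0 -> 270
REPEAT 6 [
  -- iteration 1/6 --
  FD 6: (0,0) -> (0,-6) [heading=270, draw]
  RT 60: heading 270 -> 210
  -- iteration 2/6 --
  FD 6: (0,-6) -> (-5.196,-9) [heading=210, draw]
  RT 60: heading 210 -> 150
  -- iteration 3/6 --
  FD 6: (-5.196,-9) -> (-10.392,-6) [heading=150, draw]
  RT 60: heading 150 -> 90
  -- iteration 4/6 --
  FD 6: (-10.392,-6) -> (-10.392,0) [heading=90, draw]
  RT 60: heading 90 -> 30
  -- iteration 5/6 --
  FD 6: (-10.392,0) -> (-5.196,3) [heading=30, draw]
  RT 60: heading 30 -> 330
  -- iteration 6/6 --
  FD 6: (-5.196,3) -> (0,0) [heading=330, draw]
  RT 60: heading 330 -> 270
]
Final: pos=(0,0), heading=270, 6 segment(s) drawn

Start position: (0, 0)
Final position: (0, 0)
Distance = 0; < 1e-6 -> CLOSED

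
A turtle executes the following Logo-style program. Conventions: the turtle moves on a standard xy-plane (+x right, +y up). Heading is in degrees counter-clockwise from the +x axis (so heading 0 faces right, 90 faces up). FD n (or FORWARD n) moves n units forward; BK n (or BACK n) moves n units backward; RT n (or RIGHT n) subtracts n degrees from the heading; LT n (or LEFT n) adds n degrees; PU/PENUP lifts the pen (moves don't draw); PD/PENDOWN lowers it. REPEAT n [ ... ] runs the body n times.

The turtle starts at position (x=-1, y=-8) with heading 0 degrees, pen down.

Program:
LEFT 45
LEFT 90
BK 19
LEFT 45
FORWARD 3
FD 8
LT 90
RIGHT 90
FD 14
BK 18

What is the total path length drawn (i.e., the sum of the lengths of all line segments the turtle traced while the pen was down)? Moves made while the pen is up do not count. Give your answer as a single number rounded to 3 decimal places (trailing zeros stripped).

Executing turtle program step by step:
Start: pos=(-1,-8), heading=0, pen down
LT 45: heading 0 -> 45
LT 90: heading 45 -> 135
BK 19: (-1,-8) -> (12.435,-21.435) [heading=135, draw]
LT 45: heading 135 -> 180
FD 3: (12.435,-21.435) -> (9.435,-21.435) [heading=180, draw]
FD 8: (9.435,-21.435) -> (1.435,-21.435) [heading=180, draw]
LT 90: heading 180 -> 270
RT 90: heading 270 -> 180
FD 14: (1.435,-21.435) -> (-12.565,-21.435) [heading=180, draw]
BK 18: (-12.565,-21.435) -> (5.435,-21.435) [heading=180, draw]
Final: pos=(5.435,-21.435), heading=180, 5 segment(s) drawn

Segment lengths:
  seg 1: (-1,-8) -> (12.435,-21.435), length = 19
  seg 2: (12.435,-21.435) -> (9.435,-21.435), length = 3
  seg 3: (9.435,-21.435) -> (1.435,-21.435), length = 8
  seg 4: (1.435,-21.435) -> (-12.565,-21.435), length = 14
  seg 5: (-12.565,-21.435) -> (5.435,-21.435), length = 18
Total = 62

Answer: 62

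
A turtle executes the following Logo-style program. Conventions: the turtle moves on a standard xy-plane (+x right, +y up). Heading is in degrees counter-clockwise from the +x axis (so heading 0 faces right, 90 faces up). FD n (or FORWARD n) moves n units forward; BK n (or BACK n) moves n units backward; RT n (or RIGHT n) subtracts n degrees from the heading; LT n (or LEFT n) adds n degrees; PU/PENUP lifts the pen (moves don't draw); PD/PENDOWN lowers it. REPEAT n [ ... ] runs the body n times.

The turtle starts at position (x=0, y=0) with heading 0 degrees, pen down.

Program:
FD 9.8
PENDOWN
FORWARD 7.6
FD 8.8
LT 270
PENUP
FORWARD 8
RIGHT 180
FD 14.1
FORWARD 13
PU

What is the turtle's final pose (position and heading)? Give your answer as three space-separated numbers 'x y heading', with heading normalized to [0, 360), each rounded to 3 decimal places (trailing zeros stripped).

Executing turtle program step by step:
Start: pos=(0,0), heading=0, pen down
FD 9.8: (0,0) -> (9.8,0) [heading=0, draw]
PD: pen down
FD 7.6: (9.8,0) -> (17.4,0) [heading=0, draw]
FD 8.8: (17.4,0) -> (26.2,0) [heading=0, draw]
LT 270: heading 0 -> 270
PU: pen up
FD 8: (26.2,0) -> (26.2,-8) [heading=270, move]
RT 180: heading 270 -> 90
FD 14.1: (26.2,-8) -> (26.2,6.1) [heading=90, move]
FD 13: (26.2,6.1) -> (26.2,19.1) [heading=90, move]
PU: pen up
Final: pos=(26.2,19.1), heading=90, 3 segment(s) drawn

Answer: 26.2 19.1 90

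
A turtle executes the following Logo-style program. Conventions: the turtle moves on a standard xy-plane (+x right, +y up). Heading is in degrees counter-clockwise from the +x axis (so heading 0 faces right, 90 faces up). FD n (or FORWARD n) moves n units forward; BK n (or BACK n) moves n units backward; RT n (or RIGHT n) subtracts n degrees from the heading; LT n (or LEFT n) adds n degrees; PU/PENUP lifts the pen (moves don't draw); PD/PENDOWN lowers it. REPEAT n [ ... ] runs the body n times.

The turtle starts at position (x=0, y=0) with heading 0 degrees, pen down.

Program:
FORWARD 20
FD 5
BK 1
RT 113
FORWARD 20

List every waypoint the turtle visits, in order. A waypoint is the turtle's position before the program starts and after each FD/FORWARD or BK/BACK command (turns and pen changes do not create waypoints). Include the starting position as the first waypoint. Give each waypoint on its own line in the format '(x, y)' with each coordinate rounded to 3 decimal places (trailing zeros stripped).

Executing turtle program step by step:
Start: pos=(0,0), heading=0, pen down
FD 20: (0,0) -> (20,0) [heading=0, draw]
FD 5: (20,0) -> (25,0) [heading=0, draw]
BK 1: (25,0) -> (24,0) [heading=0, draw]
RT 113: heading 0 -> 247
FD 20: (24,0) -> (16.185,-18.41) [heading=247, draw]
Final: pos=(16.185,-18.41), heading=247, 4 segment(s) drawn
Waypoints (5 total):
(0, 0)
(20, 0)
(25, 0)
(24, 0)
(16.185, -18.41)

Answer: (0, 0)
(20, 0)
(25, 0)
(24, 0)
(16.185, -18.41)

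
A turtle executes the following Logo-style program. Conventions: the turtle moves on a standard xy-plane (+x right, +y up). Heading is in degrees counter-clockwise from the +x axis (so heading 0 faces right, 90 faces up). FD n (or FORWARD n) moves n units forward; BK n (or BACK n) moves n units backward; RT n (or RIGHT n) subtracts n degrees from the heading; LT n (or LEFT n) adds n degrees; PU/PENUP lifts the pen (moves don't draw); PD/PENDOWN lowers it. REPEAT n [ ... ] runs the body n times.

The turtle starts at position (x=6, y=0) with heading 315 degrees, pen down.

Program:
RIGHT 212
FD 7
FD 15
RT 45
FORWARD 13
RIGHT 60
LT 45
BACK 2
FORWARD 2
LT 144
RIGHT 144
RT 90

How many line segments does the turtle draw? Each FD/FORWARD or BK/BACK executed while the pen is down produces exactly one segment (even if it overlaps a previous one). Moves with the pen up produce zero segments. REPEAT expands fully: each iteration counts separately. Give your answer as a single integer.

Answer: 5

Derivation:
Executing turtle program step by step:
Start: pos=(6,0), heading=315, pen down
RT 212: heading 315 -> 103
FD 7: (6,0) -> (4.425,6.821) [heading=103, draw]
FD 15: (4.425,6.821) -> (1.051,21.436) [heading=103, draw]
RT 45: heading 103 -> 58
FD 13: (1.051,21.436) -> (7.94,32.461) [heading=58, draw]
RT 60: heading 58 -> 358
LT 45: heading 358 -> 43
BK 2: (7.94,32.461) -> (6.477,31.097) [heading=43, draw]
FD 2: (6.477,31.097) -> (7.94,32.461) [heading=43, draw]
LT 144: heading 43 -> 187
RT 144: heading 187 -> 43
RT 90: heading 43 -> 313
Final: pos=(7.94,32.461), heading=313, 5 segment(s) drawn
Segments drawn: 5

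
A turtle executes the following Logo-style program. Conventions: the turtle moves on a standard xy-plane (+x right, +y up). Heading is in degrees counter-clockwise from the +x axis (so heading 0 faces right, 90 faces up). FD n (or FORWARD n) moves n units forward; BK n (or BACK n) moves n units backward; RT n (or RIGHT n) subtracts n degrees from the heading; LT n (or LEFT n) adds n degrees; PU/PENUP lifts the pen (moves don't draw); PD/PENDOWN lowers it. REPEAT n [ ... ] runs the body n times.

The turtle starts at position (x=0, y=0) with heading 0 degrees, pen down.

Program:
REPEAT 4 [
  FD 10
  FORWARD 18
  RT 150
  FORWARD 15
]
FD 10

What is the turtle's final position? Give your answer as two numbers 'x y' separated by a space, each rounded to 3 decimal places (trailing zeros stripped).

Executing turtle program step by step:
Start: pos=(0,0), heading=0, pen down
REPEAT 4 [
  -- iteration 1/4 --
  FD 10: (0,0) -> (10,0) [heading=0, draw]
  FD 18: (10,0) -> (28,0) [heading=0, draw]
  RT 150: heading 0 -> 210
  FD 15: (28,0) -> (15.01,-7.5) [heading=210, draw]
  -- iteration 2/4 --
  FD 10: (15.01,-7.5) -> (6.349,-12.5) [heading=210, draw]
  FD 18: (6.349,-12.5) -> (-9.239,-21.5) [heading=210, draw]
  RT 150: heading 210 -> 60
  FD 15: (-9.239,-21.5) -> (-1.739,-8.51) [heading=60, draw]
  -- iteration 3/4 --
  FD 10: (-1.739,-8.51) -> (3.261,0.151) [heading=60, draw]
  FD 18: (3.261,0.151) -> (12.261,15.739) [heading=60, draw]
  RT 150: heading 60 -> 270
  FD 15: (12.261,15.739) -> (12.261,0.739) [heading=270, draw]
  -- iteration 4/4 --
  FD 10: (12.261,0.739) -> (12.261,-9.261) [heading=270, draw]
  FD 18: (12.261,-9.261) -> (12.261,-27.261) [heading=270, draw]
  RT 150: heading 270 -> 120
  FD 15: (12.261,-27.261) -> (4.761,-14.271) [heading=120, draw]
]
FD 10: (4.761,-14.271) -> (-0.239,-5.61) [heading=120, draw]
Final: pos=(-0.239,-5.61), heading=120, 13 segment(s) drawn

Answer: -0.239 -5.61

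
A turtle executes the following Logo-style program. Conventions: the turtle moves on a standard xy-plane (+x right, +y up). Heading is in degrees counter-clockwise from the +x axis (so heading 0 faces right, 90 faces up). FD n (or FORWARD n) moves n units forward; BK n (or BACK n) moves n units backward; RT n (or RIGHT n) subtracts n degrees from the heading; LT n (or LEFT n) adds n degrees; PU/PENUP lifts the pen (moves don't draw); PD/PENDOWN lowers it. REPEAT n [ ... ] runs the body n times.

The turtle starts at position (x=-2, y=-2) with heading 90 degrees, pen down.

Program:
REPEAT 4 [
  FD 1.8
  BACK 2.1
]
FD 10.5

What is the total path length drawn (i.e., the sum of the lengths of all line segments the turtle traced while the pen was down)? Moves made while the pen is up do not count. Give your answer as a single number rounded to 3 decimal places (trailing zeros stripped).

Answer: 26.1

Derivation:
Executing turtle program step by step:
Start: pos=(-2,-2), heading=90, pen down
REPEAT 4 [
  -- iteration 1/4 --
  FD 1.8: (-2,-2) -> (-2,-0.2) [heading=90, draw]
  BK 2.1: (-2,-0.2) -> (-2,-2.3) [heading=90, draw]
  -- iteration 2/4 --
  FD 1.8: (-2,-2.3) -> (-2,-0.5) [heading=90, draw]
  BK 2.1: (-2,-0.5) -> (-2,-2.6) [heading=90, draw]
  -- iteration 3/4 --
  FD 1.8: (-2,-2.6) -> (-2,-0.8) [heading=90, draw]
  BK 2.1: (-2,-0.8) -> (-2,-2.9) [heading=90, draw]
  -- iteration 4/4 --
  FD 1.8: (-2,-2.9) -> (-2,-1.1) [heading=90, draw]
  BK 2.1: (-2,-1.1) -> (-2,-3.2) [heading=90, draw]
]
FD 10.5: (-2,-3.2) -> (-2,7.3) [heading=90, draw]
Final: pos=(-2,7.3), heading=90, 9 segment(s) drawn

Segment lengths:
  seg 1: (-2,-2) -> (-2,-0.2), length = 1.8
  seg 2: (-2,-0.2) -> (-2,-2.3), length = 2.1
  seg 3: (-2,-2.3) -> (-2,-0.5), length = 1.8
  seg 4: (-2,-0.5) -> (-2,-2.6), length = 2.1
  seg 5: (-2,-2.6) -> (-2,-0.8), length = 1.8
  seg 6: (-2,-0.8) -> (-2,-2.9), length = 2.1
  seg 7: (-2,-2.9) -> (-2,-1.1), length = 1.8
  seg 8: (-2,-1.1) -> (-2,-3.2), length = 2.1
  seg 9: (-2,-3.2) -> (-2,7.3), length = 10.5
Total = 26.1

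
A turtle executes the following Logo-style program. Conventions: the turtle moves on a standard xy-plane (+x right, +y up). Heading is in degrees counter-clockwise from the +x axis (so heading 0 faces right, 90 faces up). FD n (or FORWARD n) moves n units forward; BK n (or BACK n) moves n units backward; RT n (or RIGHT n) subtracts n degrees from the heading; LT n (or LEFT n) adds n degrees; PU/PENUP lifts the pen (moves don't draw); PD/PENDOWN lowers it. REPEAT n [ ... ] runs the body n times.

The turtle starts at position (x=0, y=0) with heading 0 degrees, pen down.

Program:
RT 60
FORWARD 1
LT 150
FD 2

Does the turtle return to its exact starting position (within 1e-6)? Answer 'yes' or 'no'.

Answer: no

Derivation:
Executing turtle program step by step:
Start: pos=(0,0), heading=0, pen down
RT 60: heading 0 -> 300
FD 1: (0,0) -> (0.5,-0.866) [heading=300, draw]
LT 150: heading 300 -> 90
FD 2: (0.5,-0.866) -> (0.5,1.134) [heading=90, draw]
Final: pos=(0.5,1.134), heading=90, 2 segment(s) drawn

Start position: (0, 0)
Final position: (0.5, 1.134)
Distance = 1.239; >= 1e-6 -> NOT closed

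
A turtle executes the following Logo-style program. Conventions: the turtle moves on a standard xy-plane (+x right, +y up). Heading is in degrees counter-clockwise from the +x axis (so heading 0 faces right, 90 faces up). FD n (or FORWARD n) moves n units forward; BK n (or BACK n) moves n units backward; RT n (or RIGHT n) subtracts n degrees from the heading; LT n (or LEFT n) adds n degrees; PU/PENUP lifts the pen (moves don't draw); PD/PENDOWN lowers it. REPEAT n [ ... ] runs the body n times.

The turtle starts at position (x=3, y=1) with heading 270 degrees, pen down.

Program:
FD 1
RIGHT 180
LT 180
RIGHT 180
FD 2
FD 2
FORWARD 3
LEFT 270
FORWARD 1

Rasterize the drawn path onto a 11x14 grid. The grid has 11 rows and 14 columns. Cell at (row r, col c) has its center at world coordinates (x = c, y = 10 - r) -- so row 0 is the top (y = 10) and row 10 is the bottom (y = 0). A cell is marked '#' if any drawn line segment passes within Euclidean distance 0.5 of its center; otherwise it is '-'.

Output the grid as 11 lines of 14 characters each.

Answer: --------------
--------------
--------------
---##---------
---#----------
---#----------
---#----------
---#----------
---#----------
---#----------
---#----------

Derivation:
Segment 0: (3,1) -> (3,0)
Segment 1: (3,0) -> (3,2)
Segment 2: (3,2) -> (3,4)
Segment 3: (3,4) -> (3,7)
Segment 4: (3,7) -> (4,7)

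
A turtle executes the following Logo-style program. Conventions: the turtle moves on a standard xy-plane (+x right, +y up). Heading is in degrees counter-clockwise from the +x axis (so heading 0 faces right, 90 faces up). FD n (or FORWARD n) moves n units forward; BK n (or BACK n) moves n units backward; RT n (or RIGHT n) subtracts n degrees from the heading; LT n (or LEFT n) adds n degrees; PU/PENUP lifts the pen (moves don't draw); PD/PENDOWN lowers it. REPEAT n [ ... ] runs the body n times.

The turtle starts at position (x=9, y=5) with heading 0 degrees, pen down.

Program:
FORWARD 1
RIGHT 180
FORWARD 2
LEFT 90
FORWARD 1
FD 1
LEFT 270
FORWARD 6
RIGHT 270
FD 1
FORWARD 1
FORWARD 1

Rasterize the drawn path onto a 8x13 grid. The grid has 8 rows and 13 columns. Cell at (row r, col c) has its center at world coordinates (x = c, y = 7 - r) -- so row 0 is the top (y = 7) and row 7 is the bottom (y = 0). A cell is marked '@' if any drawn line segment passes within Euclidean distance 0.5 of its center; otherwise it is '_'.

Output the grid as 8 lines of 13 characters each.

Segment 0: (9,5) -> (10,5)
Segment 1: (10,5) -> (8,5)
Segment 2: (8,5) -> (8,4)
Segment 3: (8,4) -> (8,3)
Segment 4: (8,3) -> (2,3)
Segment 5: (2,3) -> (2,2)
Segment 6: (2,2) -> (2,1)
Segment 7: (2,1) -> (2,0)

Answer: _____________
_____________
________@@@__
________@____
__@@@@@@@____
__@__________
__@__________
__@__________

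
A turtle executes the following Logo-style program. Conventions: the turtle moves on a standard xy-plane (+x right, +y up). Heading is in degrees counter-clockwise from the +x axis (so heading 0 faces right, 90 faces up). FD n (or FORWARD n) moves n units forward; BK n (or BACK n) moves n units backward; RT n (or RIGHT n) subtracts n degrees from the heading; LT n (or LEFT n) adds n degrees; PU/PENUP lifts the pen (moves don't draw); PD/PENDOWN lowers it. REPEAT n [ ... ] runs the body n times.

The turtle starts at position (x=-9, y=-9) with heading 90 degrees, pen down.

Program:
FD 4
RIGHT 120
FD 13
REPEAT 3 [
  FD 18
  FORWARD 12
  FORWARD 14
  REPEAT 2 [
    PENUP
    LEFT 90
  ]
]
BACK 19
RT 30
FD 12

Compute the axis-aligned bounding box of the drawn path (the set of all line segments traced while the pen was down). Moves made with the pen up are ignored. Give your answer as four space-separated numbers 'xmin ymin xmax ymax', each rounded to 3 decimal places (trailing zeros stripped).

Executing turtle program step by step:
Start: pos=(-9,-9), heading=90, pen down
FD 4: (-9,-9) -> (-9,-5) [heading=90, draw]
RT 120: heading 90 -> 330
FD 13: (-9,-5) -> (2.258,-11.5) [heading=330, draw]
REPEAT 3 [
  -- iteration 1/3 --
  FD 18: (2.258,-11.5) -> (17.847,-20.5) [heading=330, draw]
  FD 12: (17.847,-20.5) -> (28.239,-26.5) [heading=330, draw]
  FD 14: (28.239,-26.5) -> (40.363,-33.5) [heading=330, draw]
  REPEAT 2 [
    -- iteration 1/2 --
    PU: pen up
    LT 90: heading 330 -> 60
    -- iteration 2/2 --
    PU: pen up
    LT 90: heading 60 -> 150
  ]
  -- iteration 2/3 --
  FD 18: (40.363,-33.5) -> (24.775,-24.5) [heading=150, move]
  FD 12: (24.775,-24.5) -> (14.383,-18.5) [heading=150, move]
  FD 14: (14.383,-18.5) -> (2.258,-11.5) [heading=150, move]
  REPEAT 2 [
    -- iteration 1/2 --
    PU: pen up
    LT 90: heading 150 -> 240
    -- iteration 2/2 --
    PU: pen up
    LT 90: heading 240 -> 330
  ]
  -- iteration 3/3 --
  FD 18: (2.258,-11.5) -> (17.847,-20.5) [heading=330, move]
  FD 12: (17.847,-20.5) -> (28.239,-26.5) [heading=330, move]
  FD 14: (28.239,-26.5) -> (40.363,-33.5) [heading=330, move]
  REPEAT 2 [
    -- iteration 1/2 --
    PU: pen up
    LT 90: heading 330 -> 60
    -- iteration 2/2 --
    PU: pen up
    LT 90: heading 60 -> 150
  ]
]
BK 19: (40.363,-33.5) -> (56.818,-43) [heading=150, move]
RT 30: heading 150 -> 120
FD 12: (56.818,-43) -> (50.818,-32.608) [heading=120, move]
Final: pos=(50.818,-32.608), heading=120, 5 segment(s) drawn

Segment endpoints: x in {-9, 2.258, 17.847, 28.239, 40.363}, y in {-33.5, -26.5, -20.5, -11.5, -9, -5}
xmin=-9, ymin=-33.5, xmax=40.363, ymax=-5

Answer: -9 -33.5 40.363 -5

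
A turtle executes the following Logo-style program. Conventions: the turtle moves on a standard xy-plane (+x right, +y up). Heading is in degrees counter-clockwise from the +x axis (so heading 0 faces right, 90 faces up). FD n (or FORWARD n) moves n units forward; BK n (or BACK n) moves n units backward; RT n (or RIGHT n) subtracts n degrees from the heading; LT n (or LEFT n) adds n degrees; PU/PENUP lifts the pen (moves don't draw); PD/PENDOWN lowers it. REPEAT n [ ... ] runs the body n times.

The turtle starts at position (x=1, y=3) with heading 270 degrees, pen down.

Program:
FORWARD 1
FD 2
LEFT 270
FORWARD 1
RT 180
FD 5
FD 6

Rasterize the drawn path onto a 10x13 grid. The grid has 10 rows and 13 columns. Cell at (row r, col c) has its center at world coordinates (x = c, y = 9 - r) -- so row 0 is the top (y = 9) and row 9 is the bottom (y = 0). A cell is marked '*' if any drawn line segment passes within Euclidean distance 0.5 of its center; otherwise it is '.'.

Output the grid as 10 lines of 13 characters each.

Segment 0: (1,3) -> (1,2)
Segment 1: (1,2) -> (1,0)
Segment 2: (1,0) -> (-0,0)
Segment 3: (-0,0) -> (5,-0)
Segment 4: (5,-0) -> (11,-0)

Answer: .............
.............
.............
.............
.............
.............
.*...........
.*...........
.*...........
************.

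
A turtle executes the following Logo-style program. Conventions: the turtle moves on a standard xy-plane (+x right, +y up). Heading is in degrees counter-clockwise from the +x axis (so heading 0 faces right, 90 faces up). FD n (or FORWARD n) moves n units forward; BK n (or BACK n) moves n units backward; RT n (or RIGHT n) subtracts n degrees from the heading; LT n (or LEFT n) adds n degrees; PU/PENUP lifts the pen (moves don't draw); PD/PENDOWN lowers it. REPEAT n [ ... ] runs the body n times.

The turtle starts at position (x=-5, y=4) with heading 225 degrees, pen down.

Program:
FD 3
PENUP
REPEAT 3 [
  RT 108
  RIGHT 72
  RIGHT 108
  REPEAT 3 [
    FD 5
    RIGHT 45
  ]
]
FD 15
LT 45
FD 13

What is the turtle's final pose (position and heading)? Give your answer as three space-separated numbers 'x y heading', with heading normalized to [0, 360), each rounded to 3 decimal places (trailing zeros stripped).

Answer: -15.7 19.933 81

Derivation:
Executing turtle program step by step:
Start: pos=(-5,4), heading=225, pen down
FD 3: (-5,4) -> (-7.121,1.879) [heading=225, draw]
PU: pen up
REPEAT 3 [
  -- iteration 1/3 --
  RT 108: heading 225 -> 117
  RT 72: heading 117 -> 45
  RT 108: heading 45 -> 297
  REPEAT 3 [
    -- iteration 1/3 --
    FD 5: (-7.121,1.879) -> (-4.851,-2.576) [heading=297, move]
    RT 45: heading 297 -> 252
    -- iteration 2/3 --
    FD 5: (-4.851,-2.576) -> (-6.396,-7.332) [heading=252, move]
    RT 45: heading 252 -> 207
    -- iteration 3/3 --
    FD 5: (-6.396,-7.332) -> (-10.851,-9.602) [heading=207, move]
    RT 45: heading 207 -> 162
  ]
  -- iteration 2/3 --
  RT 108: heading 162 -> 54
  RT 72: heading 54 -> 342
  RT 108: heading 342 -> 234
  REPEAT 3 [
    -- iteration 1/3 --
    FD 5: (-10.851,-9.602) -> (-13.79,-13.647) [heading=234, move]
    RT 45: heading 234 -> 189
    -- iteration 2/3 --
    FD 5: (-13.79,-13.647) -> (-18.729,-14.429) [heading=189, move]
    RT 45: heading 189 -> 144
    -- iteration 3/3 --
    FD 5: (-18.729,-14.429) -> (-22.774,-11.49) [heading=144, move]
    RT 45: heading 144 -> 99
  ]
  -- iteration 3/3 --
  RT 108: heading 99 -> 351
  RT 72: heading 351 -> 279
  RT 108: heading 279 -> 171
  REPEAT 3 [
    -- iteration 1/3 --
    FD 5: (-22.774,-11.49) -> (-27.712,-10.708) [heading=171, move]
    RT 45: heading 171 -> 126
    -- iteration 2/3 --
    FD 5: (-27.712,-10.708) -> (-30.651,-6.663) [heading=126, move]
    RT 45: heading 126 -> 81
    -- iteration 3/3 --
    FD 5: (-30.651,-6.663) -> (-29.869,-1.724) [heading=81, move]
    RT 45: heading 81 -> 36
  ]
]
FD 15: (-29.869,-1.724) -> (-17.734,7.093) [heading=36, move]
LT 45: heading 36 -> 81
FD 13: (-17.734,7.093) -> (-15.7,19.933) [heading=81, move]
Final: pos=(-15.7,19.933), heading=81, 1 segment(s) drawn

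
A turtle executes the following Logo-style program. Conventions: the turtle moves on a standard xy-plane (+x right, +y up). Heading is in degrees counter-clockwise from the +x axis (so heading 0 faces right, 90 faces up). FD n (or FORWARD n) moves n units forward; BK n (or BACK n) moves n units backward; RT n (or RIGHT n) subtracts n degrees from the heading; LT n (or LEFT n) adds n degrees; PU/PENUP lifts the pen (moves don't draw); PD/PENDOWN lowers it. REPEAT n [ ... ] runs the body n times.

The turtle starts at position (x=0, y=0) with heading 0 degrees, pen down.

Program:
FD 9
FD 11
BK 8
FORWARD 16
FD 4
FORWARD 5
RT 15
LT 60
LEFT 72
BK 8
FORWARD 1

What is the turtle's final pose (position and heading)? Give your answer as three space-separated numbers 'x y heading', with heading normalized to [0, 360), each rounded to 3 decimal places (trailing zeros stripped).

Answer: 40.178 -6.237 117

Derivation:
Executing turtle program step by step:
Start: pos=(0,0), heading=0, pen down
FD 9: (0,0) -> (9,0) [heading=0, draw]
FD 11: (9,0) -> (20,0) [heading=0, draw]
BK 8: (20,0) -> (12,0) [heading=0, draw]
FD 16: (12,0) -> (28,0) [heading=0, draw]
FD 4: (28,0) -> (32,0) [heading=0, draw]
FD 5: (32,0) -> (37,0) [heading=0, draw]
RT 15: heading 0 -> 345
LT 60: heading 345 -> 45
LT 72: heading 45 -> 117
BK 8: (37,0) -> (40.632,-7.128) [heading=117, draw]
FD 1: (40.632,-7.128) -> (40.178,-6.237) [heading=117, draw]
Final: pos=(40.178,-6.237), heading=117, 8 segment(s) drawn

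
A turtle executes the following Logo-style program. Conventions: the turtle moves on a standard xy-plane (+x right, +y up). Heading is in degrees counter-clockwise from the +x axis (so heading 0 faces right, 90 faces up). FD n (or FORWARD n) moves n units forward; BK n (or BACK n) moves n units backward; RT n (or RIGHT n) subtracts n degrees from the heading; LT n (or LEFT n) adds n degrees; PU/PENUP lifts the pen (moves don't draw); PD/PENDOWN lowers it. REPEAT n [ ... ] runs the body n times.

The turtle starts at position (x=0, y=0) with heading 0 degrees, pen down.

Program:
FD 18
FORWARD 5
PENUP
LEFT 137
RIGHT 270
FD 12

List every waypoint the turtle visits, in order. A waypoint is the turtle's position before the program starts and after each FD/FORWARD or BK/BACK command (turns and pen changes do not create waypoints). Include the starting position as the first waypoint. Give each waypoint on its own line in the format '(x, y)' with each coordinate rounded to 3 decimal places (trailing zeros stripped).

Executing turtle program step by step:
Start: pos=(0,0), heading=0, pen down
FD 18: (0,0) -> (18,0) [heading=0, draw]
FD 5: (18,0) -> (23,0) [heading=0, draw]
PU: pen up
LT 137: heading 0 -> 137
RT 270: heading 137 -> 227
FD 12: (23,0) -> (14.816,-8.776) [heading=227, move]
Final: pos=(14.816,-8.776), heading=227, 2 segment(s) drawn
Waypoints (4 total):
(0, 0)
(18, 0)
(23, 0)
(14.816, -8.776)

Answer: (0, 0)
(18, 0)
(23, 0)
(14.816, -8.776)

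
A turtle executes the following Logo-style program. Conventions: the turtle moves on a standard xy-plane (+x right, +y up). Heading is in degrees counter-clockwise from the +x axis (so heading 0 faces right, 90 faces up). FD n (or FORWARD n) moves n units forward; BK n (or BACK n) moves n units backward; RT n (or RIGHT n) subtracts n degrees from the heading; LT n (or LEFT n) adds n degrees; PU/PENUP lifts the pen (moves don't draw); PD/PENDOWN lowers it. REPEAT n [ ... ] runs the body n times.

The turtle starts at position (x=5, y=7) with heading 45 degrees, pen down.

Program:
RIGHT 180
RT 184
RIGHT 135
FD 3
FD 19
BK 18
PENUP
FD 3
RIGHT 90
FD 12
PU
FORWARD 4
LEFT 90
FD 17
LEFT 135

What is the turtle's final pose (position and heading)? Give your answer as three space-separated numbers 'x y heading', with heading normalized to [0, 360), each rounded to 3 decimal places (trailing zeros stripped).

Executing turtle program step by step:
Start: pos=(5,7), heading=45, pen down
RT 180: heading 45 -> 225
RT 184: heading 225 -> 41
RT 135: heading 41 -> 266
FD 3: (5,7) -> (4.791,4.007) [heading=266, draw]
FD 19: (4.791,4.007) -> (3.465,-14.946) [heading=266, draw]
BK 18: (3.465,-14.946) -> (4.721,3.01) [heading=266, draw]
PU: pen up
FD 3: (4.721,3.01) -> (4.512,0.017) [heading=266, move]
RT 90: heading 266 -> 176
FD 12: (4.512,0.017) -> (-7.459,0.854) [heading=176, move]
PU: pen up
FD 4: (-7.459,0.854) -> (-11.449,1.133) [heading=176, move]
LT 90: heading 176 -> 266
FD 17: (-11.449,1.133) -> (-12.635,-15.825) [heading=266, move]
LT 135: heading 266 -> 41
Final: pos=(-12.635,-15.825), heading=41, 3 segment(s) drawn

Answer: -12.635 -15.825 41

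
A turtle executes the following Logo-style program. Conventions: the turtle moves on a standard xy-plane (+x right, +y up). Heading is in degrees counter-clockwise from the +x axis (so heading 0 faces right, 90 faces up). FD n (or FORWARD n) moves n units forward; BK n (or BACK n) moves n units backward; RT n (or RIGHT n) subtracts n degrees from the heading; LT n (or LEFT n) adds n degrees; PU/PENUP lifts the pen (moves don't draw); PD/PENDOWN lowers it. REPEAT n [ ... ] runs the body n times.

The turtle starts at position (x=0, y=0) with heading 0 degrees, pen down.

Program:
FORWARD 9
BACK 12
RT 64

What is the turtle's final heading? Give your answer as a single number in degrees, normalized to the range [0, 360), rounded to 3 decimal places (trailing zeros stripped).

Executing turtle program step by step:
Start: pos=(0,0), heading=0, pen down
FD 9: (0,0) -> (9,0) [heading=0, draw]
BK 12: (9,0) -> (-3,0) [heading=0, draw]
RT 64: heading 0 -> 296
Final: pos=(-3,0), heading=296, 2 segment(s) drawn

Answer: 296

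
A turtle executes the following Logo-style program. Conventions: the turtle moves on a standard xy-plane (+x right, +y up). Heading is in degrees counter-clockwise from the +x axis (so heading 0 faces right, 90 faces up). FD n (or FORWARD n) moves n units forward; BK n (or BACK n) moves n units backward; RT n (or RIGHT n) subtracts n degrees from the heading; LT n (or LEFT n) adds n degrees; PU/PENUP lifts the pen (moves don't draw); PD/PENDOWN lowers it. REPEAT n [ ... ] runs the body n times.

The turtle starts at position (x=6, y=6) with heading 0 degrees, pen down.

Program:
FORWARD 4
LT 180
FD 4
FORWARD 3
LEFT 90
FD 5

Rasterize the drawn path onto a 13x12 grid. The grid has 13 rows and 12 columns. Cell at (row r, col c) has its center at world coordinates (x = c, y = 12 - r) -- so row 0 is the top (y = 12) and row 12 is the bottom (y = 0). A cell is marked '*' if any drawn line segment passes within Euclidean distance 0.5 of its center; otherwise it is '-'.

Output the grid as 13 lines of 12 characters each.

Segment 0: (6,6) -> (10,6)
Segment 1: (10,6) -> (6,6)
Segment 2: (6,6) -> (3,6)
Segment 3: (3,6) -> (3,1)

Answer: ------------
------------
------------
------------
------------
------------
---********-
---*--------
---*--------
---*--------
---*--------
---*--------
------------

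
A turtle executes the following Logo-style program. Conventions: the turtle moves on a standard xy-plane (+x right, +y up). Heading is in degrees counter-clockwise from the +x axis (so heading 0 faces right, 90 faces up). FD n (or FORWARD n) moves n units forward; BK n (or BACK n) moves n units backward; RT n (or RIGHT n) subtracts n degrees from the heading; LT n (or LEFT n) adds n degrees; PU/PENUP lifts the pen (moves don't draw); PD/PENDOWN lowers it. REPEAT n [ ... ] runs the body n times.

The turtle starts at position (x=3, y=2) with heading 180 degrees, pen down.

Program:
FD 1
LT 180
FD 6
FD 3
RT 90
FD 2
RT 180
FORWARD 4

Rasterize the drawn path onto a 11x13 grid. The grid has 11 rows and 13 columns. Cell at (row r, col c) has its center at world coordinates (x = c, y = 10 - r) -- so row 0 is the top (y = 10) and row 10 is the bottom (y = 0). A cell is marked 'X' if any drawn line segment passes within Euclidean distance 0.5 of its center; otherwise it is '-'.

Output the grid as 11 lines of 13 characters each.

Segment 0: (3,2) -> (2,2)
Segment 1: (2,2) -> (8,2)
Segment 2: (8,2) -> (11,2)
Segment 3: (11,2) -> (11,-0)
Segment 4: (11,-0) -> (11,4)

Answer: -------------
-------------
-------------
-------------
-------------
-------------
-----------X-
-----------X-
--XXXXXXXXXX-
-----------X-
-----------X-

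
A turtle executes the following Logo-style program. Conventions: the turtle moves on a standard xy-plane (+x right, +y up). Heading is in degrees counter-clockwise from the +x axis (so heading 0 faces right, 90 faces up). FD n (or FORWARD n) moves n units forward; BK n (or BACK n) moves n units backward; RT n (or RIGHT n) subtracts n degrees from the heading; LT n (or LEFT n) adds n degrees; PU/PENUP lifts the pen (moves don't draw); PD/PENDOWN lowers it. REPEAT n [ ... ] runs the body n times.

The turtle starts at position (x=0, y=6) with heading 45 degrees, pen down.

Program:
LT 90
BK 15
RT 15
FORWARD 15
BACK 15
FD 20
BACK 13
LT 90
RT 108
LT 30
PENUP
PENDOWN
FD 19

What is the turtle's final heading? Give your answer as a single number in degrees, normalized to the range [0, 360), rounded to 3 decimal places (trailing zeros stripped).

Answer: 132

Derivation:
Executing turtle program step by step:
Start: pos=(0,6), heading=45, pen down
LT 90: heading 45 -> 135
BK 15: (0,6) -> (10.607,-4.607) [heading=135, draw]
RT 15: heading 135 -> 120
FD 15: (10.607,-4.607) -> (3.107,8.384) [heading=120, draw]
BK 15: (3.107,8.384) -> (10.607,-4.607) [heading=120, draw]
FD 20: (10.607,-4.607) -> (0.607,12.714) [heading=120, draw]
BK 13: (0.607,12.714) -> (7.107,1.456) [heading=120, draw]
LT 90: heading 120 -> 210
RT 108: heading 210 -> 102
LT 30: heading 102 -> 132
PU: pen up
PD: pen down
FD 19: (7.107,1.456) -> (-5.607,15.575) [heading=132, draw]
Final: pos=(-5.607,15.575), heading=132, 6 segment(s) drawn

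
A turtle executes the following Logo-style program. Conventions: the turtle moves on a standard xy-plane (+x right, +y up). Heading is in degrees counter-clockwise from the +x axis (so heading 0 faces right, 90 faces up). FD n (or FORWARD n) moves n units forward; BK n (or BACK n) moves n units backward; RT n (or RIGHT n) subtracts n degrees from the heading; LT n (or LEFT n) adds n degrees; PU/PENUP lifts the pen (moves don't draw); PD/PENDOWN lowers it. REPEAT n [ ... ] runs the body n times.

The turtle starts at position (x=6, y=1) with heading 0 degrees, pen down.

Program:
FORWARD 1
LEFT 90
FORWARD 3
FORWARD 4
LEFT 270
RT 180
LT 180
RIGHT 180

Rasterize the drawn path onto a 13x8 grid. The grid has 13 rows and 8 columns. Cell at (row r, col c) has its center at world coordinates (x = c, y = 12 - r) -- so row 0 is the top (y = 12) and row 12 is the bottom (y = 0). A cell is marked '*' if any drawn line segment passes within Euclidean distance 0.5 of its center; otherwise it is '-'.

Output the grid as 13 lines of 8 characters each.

Answer: --------
--------
--------
--------
-------*
-------*
-------*
-------*
-------*
-------*
-------*
------**
--------

Derivation:
Segment 0: (6,1) -> (7,1)
Segment 1: (7,1) -> (7,4)
Segment 2: (7,4) -> (7,8)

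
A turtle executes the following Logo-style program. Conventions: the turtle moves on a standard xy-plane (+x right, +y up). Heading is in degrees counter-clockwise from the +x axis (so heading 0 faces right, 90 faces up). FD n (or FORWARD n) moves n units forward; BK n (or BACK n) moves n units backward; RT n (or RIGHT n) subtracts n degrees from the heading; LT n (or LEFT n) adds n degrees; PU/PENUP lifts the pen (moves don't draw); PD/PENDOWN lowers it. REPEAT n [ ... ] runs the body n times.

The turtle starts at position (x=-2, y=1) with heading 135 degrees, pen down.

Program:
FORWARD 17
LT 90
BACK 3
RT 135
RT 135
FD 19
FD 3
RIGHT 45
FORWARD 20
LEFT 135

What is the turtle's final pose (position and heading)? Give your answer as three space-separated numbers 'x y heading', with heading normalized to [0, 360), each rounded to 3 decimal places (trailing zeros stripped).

Answer: 3.657 -20.414 45

Derivation:
Executing turtle program step by step:
Start: pos=(-2,1), heading=135, pen down
FD 17: (-2,1) -> (-14.021,13.021) [heading=135, draw]
LT 90: heading 135 -> 225
BK 3: (-14.021,13.021) -> (-11.899,15.142) [heading=225, draw]
RT 135: heading 225 -> 90
RT 135: heading 90 -> 315
FD 19: (-11.899,15.142) -> (1.536,1.707) [heading=315, draw]
FD 3: (1.536,1.707) -> (3.657,-0.414) [heading=315, draw]
RT 45: heading 315 -> 270
FD 20: (3.657,-0.414) -> (3.657,-20.414) [heading=270, draw]
LT 135: heading 270 -> 45
Final: pos=(3.657,-20.414), heading=45, 5 segment(s) drawn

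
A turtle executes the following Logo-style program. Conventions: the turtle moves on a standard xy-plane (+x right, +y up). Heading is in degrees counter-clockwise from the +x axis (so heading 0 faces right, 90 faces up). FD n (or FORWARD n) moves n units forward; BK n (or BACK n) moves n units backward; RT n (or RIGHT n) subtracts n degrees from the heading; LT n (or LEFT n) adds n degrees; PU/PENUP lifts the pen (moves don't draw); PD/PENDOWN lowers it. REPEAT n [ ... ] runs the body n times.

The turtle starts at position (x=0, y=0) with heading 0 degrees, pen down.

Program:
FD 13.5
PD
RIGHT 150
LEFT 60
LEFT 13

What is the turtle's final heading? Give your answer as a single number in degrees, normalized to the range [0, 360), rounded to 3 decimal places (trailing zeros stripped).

Executing turtle program step by step:
Start: pos=(0,0), heading=0, pen down
FD 13.5: (0,0) -> (13.5,0) [heading=0, draw]
PD: pen down
RT 150: heading 0 -> 210
LT 60: heading 210 -> 270
LT 13: heading 270 -> 283
Final: pos=(13.5,0), heading=283, 1 segment(s) drawn

Answer: 283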